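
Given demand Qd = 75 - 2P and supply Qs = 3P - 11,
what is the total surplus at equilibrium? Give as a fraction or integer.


Find equilibrium: 75 - 2P = 3P - 11
75 + 11 = 5P
P* = 86/5 = 86/5
Q* = 3*86/5 - 11 = 203/5
Inverse demand: P = 75/2 - Q/2, so P_max = 75/2
Inverse supply: P = 11/3 + Q/3, so P_min = 11/3
CS = (1/2) * 203/5 * (75/2 - 86/5) = 41209/100
PS = (1/2) * 203/5 * (86/5 - 11/3) = 41209/150
TS = CS + PS = 41209/100 + 41209/150 = 41209/60

41209/60


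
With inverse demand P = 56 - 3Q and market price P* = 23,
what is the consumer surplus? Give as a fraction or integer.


Maximum willingness to pay (at Q=0): P_max = 56
Quantity demanded at P* = 23:
Q* = (56 - 23)/3 = 11
CS = (1/2) * Q* * (P_max - P*)
CS = (1/2) * 11 * (56 - 23)
CS = (1/2) * 11 * 33 = 363/2

363/2


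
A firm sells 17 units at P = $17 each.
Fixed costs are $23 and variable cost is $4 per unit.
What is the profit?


Total Revenue = P * Q = 17 * 17 = $289
Total Cost = FC + VC*Q = 23 + 4*17 = $91
Profit = TR - TC = 289 - 91 = $198

$198


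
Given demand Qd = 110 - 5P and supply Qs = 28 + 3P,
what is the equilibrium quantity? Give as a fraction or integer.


First find equilibrium price:
110 - 5P = 28 + 3P
P* = 82/8 = 41/4
Then substitute into demand:
Q* = 110 - 5 * 41/4 = 235/4

235/4


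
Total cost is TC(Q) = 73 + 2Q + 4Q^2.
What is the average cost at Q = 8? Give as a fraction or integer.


TC(8) = 73 + 2*8 + 4*8^2
TC(8) = 73 + 16 + 256 = 345
AC = TC/Q = 345/8 = 345/8

345/8


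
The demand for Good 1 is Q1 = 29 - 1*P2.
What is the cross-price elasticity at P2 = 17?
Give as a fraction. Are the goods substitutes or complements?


dQ1/dP2 = -1
At P2 = 17: Q1 = 29 - 1*17 = 12
Exy = (dQ1/dP2)(P2/Q1) = -1 * 17 / 12 = -17/12
Since Exy < 0, the goods are complements.

-17/12 (complements)


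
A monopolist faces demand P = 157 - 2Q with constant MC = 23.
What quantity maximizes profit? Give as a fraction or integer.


TR = P*Q = (157 - 2Q)Q = 157Q - 2Q^2
MR = dTR/dQ = 157 - 4Q
Set MR = MC:
157 - 4Q = 23
134 = 4Q
Q* = 134/4 = 67/2

67/2


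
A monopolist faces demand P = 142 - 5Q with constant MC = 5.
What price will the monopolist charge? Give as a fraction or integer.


MR = 142 - 10Q
Set MR = MC: 142 - 10Q = 5
Q* = 137/10
Substitute into demand:
P* = 142 - 5*137/10 = 147/2

147/2


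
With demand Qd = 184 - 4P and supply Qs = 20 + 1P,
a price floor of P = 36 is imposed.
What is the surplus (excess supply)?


At P = 36:
Qd = 184 - 4*36 = 40
Qs = 20 + 1*36 = 56
Surplus = Qs - Qd = 56 - 40 = 16

16


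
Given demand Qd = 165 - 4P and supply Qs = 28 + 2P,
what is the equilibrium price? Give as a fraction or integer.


At equilibrium, Qd = Qs.
165 - 4P = 28 + 2P
165 - 28 = 4P + 2P
137 = 6P
P* = 137/6 = 137/6

137/6


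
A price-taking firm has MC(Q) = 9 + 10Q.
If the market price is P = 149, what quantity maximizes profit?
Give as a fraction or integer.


In perfect competition, profit is maximized where P = MC.
149 = 9 + 10Q
140 = 10Q
Q* = 140/10 = 14

14


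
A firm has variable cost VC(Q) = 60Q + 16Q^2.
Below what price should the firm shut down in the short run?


AVC(Q) = VC(Q)/Q = 60 + 16Q
AVC is increasing in Q, so minimum AVC is at Q -> 0+.
Min AVC = 60
The firm should shut down if P < 60.

60


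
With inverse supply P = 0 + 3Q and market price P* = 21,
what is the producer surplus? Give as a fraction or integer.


Minimum supply price (at Q=0): P_min = 0
Quantity supplied at P* = 21:
Q* = (21 - 0)/3 = 7
PS = (1/2) * Q* * (P* - P_min)
PS = (1/2) * 7 * (21 - 0)
PS = (1/2) * 7 * 21 = 147/2

147/2


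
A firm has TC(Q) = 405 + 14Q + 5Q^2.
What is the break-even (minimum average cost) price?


AC(Q) = 405/Q + 14 + 5Q
To minimize: dAC/dQ = -405/Q^2 + 5 = 0
Q^2 = 405/5 = 81
Q* = 9
Min AC = 405/9 + 14 + 5*9
Min AC = 45 + 14 + 45 = 104

104


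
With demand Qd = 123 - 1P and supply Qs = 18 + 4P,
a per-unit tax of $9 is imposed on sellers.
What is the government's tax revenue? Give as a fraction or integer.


With tax on sellers, new supply: Qs' = 18 + 4(P - 9)
= 4P - 18
New equilibrium quantity:
Q_new = 474/5
Tax revenue = tax * Q_new = 9 * 474/5 = 4266/5

4266/5


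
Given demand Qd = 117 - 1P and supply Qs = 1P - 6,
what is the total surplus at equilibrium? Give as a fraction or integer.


Find equilibrium: 117 - 1P = 1P - 6
117 + 6 = 2P
P* = 123/2 = 123/2
Q* = 1*123/2 - 6 = 111/2
Inverse demand: P = 117 - Q/1, so P_max = 117
Inverse supply: P = 6 + Q/1, so P_min = 6
CS = (1/2) * 111/2 * (117 - 123/2) = 12321/8
PS = (1/2) * 111/2 * (123/2 - 6) = 12321/8
TS = CS + PS = 12321/8 + 12321/8 = 12321/4

12321/4


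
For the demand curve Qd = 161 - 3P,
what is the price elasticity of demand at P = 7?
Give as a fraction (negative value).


dQ/dP = -3
At P = 7: Q = 161 - 3*7 = 140
E = (dQ/dP)(P/Q) = (-3)(7/140) = -3/20

-3/20


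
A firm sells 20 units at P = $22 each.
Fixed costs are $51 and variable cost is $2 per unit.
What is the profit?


Total Revenue = P * Q = 22 * 20 = $440
Total Cost = FC + VC*Q = 51 + 2*20 = $91
Profit = TR - TC = 440 - 91 = $349

$349


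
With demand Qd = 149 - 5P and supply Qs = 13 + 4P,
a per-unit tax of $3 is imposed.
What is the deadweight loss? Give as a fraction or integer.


Pre-tax equilibrium quantity: Q* = 661/9
Post-tax equilibrium quantity: Q_tax = 601/9
Reduction in quantity: Q* - Q_tax = 20/3
DWL = (1/2) * tax * (Q* - Q_tax)
DWL = (1/2) * 3 * 20/3 = 10

10


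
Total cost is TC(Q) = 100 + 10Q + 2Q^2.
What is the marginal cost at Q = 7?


MC = dTC/dQ = 10 + 2*2*Q
At Q = 7:
MC = 10 + 4*7
MC = 10 + 28 = 38

38


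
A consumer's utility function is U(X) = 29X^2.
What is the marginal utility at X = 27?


MU = dU/dX = 29*2*X^(2-1)
MU = 58*X^1
At X = 27:
MU = 58 * 27^1
MU = 58 * 27 = 1566

1566


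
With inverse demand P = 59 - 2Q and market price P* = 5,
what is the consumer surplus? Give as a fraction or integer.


Maximum willingness to pay (at Q=0): P_max = 59
Quantity demanded at P* = 5:
Q* = (59 - 5)/2 = 27
CS = (1/2) * Q* * (P_max - P*)
CS = (1/2) * 27 * (59 - 5)
CS = (1/2) * 27 * 54 = 729

729


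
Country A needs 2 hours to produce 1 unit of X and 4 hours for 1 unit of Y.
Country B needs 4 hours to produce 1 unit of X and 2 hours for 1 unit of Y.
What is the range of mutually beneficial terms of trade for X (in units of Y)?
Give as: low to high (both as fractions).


Opportunity cost of X for Country A = hours_X / hours_Y = 2/4 = 1/2 units of Y
Opportunity cost of X for Country B = hours_X / hours_Y = 4/2 = 2 units of Y
Terms of trade must be between the two opportunity costs.
Range: 1/2 to 2

1/2 to 2


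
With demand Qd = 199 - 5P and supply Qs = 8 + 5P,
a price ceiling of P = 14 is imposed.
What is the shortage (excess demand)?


At P = 14:
Qd = 199 - 5*14 = 129
Qs = 8 + 5*14 = 78
Shortage = Qd - Qs = 129 - 78 = 51

51


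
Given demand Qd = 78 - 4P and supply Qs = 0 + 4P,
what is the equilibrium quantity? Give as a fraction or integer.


First find equilibrium price:
78 - 4P = 0 + 4P
P* = 78/8 = 39/4
Then substitute into demand:
Q* = 78 - 4 * 39/4 = 39

39


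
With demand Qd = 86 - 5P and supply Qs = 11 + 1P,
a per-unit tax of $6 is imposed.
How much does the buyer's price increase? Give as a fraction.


With a per-unit tax, the buyer's price increase depends on relative slopes.
Supply slope: d = 1, Demand slope: b = 5
Buyer's price increase = d * tax / (b + d)
= 1 * 6 / (5 + 1)
= 6 / 6 = 1

1


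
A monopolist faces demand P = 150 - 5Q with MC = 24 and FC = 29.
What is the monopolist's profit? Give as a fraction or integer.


MR = MC: 150 - 10Q = 24
Q* = 63/5
P* = 150 - 5*63/5 = 87
Profit = (P* - MC)*Q* - FC
= (87 - 24)*63/5 - 29
= 63*63/5 - 29
= 3969/5 - 29 = 3824/5

3824/5


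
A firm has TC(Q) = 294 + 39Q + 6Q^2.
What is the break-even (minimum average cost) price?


AC(Q) = 294/Q + 39 + 6Q
To minimize: dAC/dQ = -294/Q^2 + 6 = 0
Q^2 = 294/6 = 49
Q* = 7
Min AC = 294/7 + 39 + 6*7
Min AC = 42 + 39 + 42 = 123

123


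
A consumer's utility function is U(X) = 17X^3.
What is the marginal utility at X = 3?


MU = dU/dX = 17*3*X^(3-1)
MU = 51*X^2
At X = 3:
MU = 51 * 3^2
MU = 51 * 9 = 459

459


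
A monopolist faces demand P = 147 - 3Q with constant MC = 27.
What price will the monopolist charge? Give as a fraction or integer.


MR = 147 - 6Q
Set MR = MC: 147 - 6Q = 27
Q* = 20
Substitute into demand:
P* = 147 - 3*20 = 87

87


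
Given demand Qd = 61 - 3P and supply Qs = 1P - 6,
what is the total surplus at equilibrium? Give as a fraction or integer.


Find equilibrium: 61 - 3P = 1P - 6
61 + 6 = 4P
P* = 67/4 = 67/4
Q* = 1*67/4 - 6 = 43/4
Inverse demand: P = 61/3 - Q/3, so P_max = 61/3
Inverse supply: P = 6 + Q/1, so P_min = 6
CS = (1/2) * 43/4 * (61/3 - 67/4) = 1849/96
PS = (1/2) * 43/4 * (67/4 - 6) = 1849/32
TS = CS + PS = 1849/96 + 1849/32 = 1849/24

1849/24


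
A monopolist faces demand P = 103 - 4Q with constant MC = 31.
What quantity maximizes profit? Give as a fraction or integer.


TR = P*Q = (103 - 4Q)Q = 103Q - 4Q^2
MR = dTR/dQ = 103 - 8Q
Set MR = MC:
103 - 8Q = 31
72 = 8Q
Q* = 72/8 = 9

9


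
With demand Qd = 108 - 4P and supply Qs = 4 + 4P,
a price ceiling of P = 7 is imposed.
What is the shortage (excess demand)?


At P = 7:
Qd = 108 - 4*7 = 80
Qs = 4 + 4*7 = 32
Shortage = Qd - Qs = 80 - 32 = 48

48


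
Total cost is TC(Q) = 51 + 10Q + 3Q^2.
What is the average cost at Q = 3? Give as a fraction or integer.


TC(3) = 51 + 10*3 + 3*3^2
TC(3) = 51 + 30 + 27 = 108
AC = TC/Q = 108/3 = 36

36


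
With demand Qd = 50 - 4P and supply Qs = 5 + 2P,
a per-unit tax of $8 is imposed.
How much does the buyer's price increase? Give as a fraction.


With a per-unit tax, the buyer's price increase depends on relative slopes.
Supply slope: d = 2, Demand slope: b = 4
Buyer's price increase = d * tax / (b + d)
= 2 * 8 / (4 + 2)
= 16 / 6 = 8/3

8/3


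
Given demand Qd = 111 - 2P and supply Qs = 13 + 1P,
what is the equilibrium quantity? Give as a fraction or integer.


First find equilibrium price:
111 - 2P = 13 + 1P
P* = 98/3 = 98/3
Then substitute into demand:
Q* = 111 - 2 * 98/3 = 137/3

137/3


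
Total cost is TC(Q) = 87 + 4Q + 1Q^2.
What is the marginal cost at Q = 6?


MC = dTC/dQ = 4 + 2*1*Q
At Q = 6:
MC = 4 + 2*6
MC = 4 + 12 = 16

16


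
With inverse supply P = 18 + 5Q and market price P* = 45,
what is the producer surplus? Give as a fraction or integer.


Minimum supply price (at Q=0): P_min = 18
Quantity supplied at P* = 45:
Q* = (45 - 18)/5 = 27/5
PS = (1/2) * Q* * (P* - P_min)
PS = (1/2) * 27/5 * (45 - 18)
PS = (1/2) * 27/5 * 27 = 729/10

729/10


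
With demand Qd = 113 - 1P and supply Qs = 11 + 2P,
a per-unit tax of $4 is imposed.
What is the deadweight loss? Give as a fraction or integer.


Pre-tax equilibrium quantity: Q* = 79
Post-tax equilibrium quantity: Q_tax = 229/3
Reduction in quantity: Q* - Q_tax = 8/3
DWL = (1/2) * tax * (Q* - Q_tax)
DWL = (1/2) * 4 * 8/3 = 16/3

16/3


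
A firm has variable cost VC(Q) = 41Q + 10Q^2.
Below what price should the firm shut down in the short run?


AVC(Q) = VC(Q)/Q = 41 + 10Q
AVC is increasing in Q, so minimum AVC is at Q -> 0+.
Min AVC = 41
The firm should shut down if P < 41.

41


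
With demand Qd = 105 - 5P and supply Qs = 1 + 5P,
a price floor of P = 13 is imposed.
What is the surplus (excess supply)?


At P = 13:
Qd = 105 - 5*13 = 40
Qs = 1 + 5*13 = 66
Surplus = Qs - Qd = 66 - 40 = 26

26


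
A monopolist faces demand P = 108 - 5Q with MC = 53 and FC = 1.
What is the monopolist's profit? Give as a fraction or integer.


MR = MC: 108 - 10Q = 53
Q* = 11/2
P* = 108 - 5*11/2 = 161/2
Profit = (P* - MC)*Q* - FC
= (161/2 - 53)*11/2 - 1
= 55/2*11/2 - 1
= 605/4 - 1 = 601/4

601/4


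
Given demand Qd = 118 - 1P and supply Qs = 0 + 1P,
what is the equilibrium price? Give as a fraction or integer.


At equilibrium, Qd = Qs.
118 - 1P = 0 + 1P
118 - 0 = 1P + 1P
118 = 2P
P* = 118/2 = 59

59


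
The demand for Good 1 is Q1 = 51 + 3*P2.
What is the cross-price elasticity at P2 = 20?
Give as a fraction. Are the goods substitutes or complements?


dQ1/dP2 = 3
At P2 = 20: Q1 = 51 + 3*20 = 111
Exy = (dQ1/dP2)(P2/Q1) = 3 * 20 / 111 = 20/37
Since Exy > 0, the goods are substitutes.

20/37 (substitutes)


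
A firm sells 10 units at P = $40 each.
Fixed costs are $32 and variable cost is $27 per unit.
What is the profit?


Total Revenue = P * Q = 40 * 10 = $400
Total Cost = FC + VC*Q = 32 + 27*10 = $302
Profit = TR - TC = 400 - 302 = $98

$98


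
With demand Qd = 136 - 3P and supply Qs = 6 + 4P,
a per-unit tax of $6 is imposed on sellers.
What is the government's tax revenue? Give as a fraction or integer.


With tax on sellers, new supply: Qs' = 6 + 4(P - 6)
= 4P - 18
New equilibrium quantity:
Q_new = 70
Tax revenue = tax * Q_new = 6 * 70 = 420

420


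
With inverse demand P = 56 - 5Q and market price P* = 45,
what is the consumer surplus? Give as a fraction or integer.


Maximum willingness to pay (at Q=0): P_max = 56
Quantity demanded at P* = 45:
Q* = (56 - 45)/5 = 11/5
CS = (1/2) * Q* * (P_max - P*)
CS = (1/2) * 11/5 * (56 - 45)
CS = (1/2) * 11/5 * 11 = 121/10

121/10


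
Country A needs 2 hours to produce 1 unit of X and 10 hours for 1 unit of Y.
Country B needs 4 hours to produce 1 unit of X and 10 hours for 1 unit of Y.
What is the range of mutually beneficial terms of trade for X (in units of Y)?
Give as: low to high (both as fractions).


Opportunity cost of X for Country A = hours_X / hours_Y = 2/10 = 1/5 units of Y
Opportunity cost of X for Country B = hours_X / hours_Y = 4/10 = 2/5 units of Y
Terms of trade must be between the two opportunity costs.
Range: 1/5 to 2/5

1/5 to 2/5


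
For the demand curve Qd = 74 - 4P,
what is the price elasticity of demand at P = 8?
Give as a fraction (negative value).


dQ/dP = -4
At P = 8: Q = 74 - 4*8 = 42
E = (dQ/dP)(P/Q) = (-4)(8/42) = -16/21

-16/21


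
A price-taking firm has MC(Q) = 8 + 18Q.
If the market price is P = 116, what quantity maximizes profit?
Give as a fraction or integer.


In perfect competition, profit is maximized where P = MC.
116 = 8 + 18Q
108 = 18Q
Q* = 108/18 = 6

6


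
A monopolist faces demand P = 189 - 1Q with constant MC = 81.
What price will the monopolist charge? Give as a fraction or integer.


MR = 189 - 2Q
Set MR = MC: 189 - 2Q = 81
Q* = 54
Substitute into demand:
P* = 189 - 1*54 = 135

135


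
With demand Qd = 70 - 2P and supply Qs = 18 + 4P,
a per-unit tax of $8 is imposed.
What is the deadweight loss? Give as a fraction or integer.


Pre-tax equilibrium quantity: Q* = 158/3
Post-tax equilibrium quantity: Q_tax = 42
Reduction in quantity: Q* - Q_tax = 32/3
DWL = (1/2) * tax * (Q* - Q_tax)
DWL = (1/2) * 8 * 32/3 = 128/3

128/3


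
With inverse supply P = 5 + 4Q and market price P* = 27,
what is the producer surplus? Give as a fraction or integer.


Minimum supply price (at Q=0): P_min = 5
Quantity supplied at P* = 27:
Q* = (27 - 5)/4 = 11/2
PS = (1/2) * Q* * (P* - P_min)
PS = (1/2) * 11/2 * (27 - 5)
PS = (1/2) * 11/2 * 22 = 121/2

121/2


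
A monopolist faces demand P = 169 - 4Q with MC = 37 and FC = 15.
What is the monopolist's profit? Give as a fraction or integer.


MR = MC: 169 - 8Q = 37
Q* = 33/2
P* = 169 - 4*33/2 = 103
Profit = (P* - MC)*Q* - FC
= (103 - 37)*33/2 - 15
= 66*33/2 - 15
= 1089 - 15 = 1074

1074


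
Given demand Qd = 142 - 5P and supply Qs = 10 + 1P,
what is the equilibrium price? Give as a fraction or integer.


At equilibrium, Qd = Qs.
142 - 5P = 10 + 1P
142 - 10 = 5P + 1P
132 = 6P
P* = 132/6 = 22

22


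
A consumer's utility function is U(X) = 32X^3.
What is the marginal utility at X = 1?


MU = dU/dX = 32*3*X^(3-1)
MU = 96*X^2
At X = 1:
MU = 96 * 1^2
MU = 96 * 1 = 96

96


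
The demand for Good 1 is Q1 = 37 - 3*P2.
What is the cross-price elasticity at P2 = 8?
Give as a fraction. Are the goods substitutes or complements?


dQ1/dP2 = -3
At P2 = 8: Q1 = 37 - 3*8 = 13
Exy = (dQ1/dP2)(P2/Q1) = -3 * 8 / 13 = -24/13
Since Exy < 0, the goods are complements.

-24/13 (complements)


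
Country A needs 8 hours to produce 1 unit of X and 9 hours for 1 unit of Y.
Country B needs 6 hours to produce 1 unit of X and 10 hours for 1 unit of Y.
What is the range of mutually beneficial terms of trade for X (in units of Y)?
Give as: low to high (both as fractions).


Opportunity cost of X for Country A = hours_X / hours_Y = 8/9 = 8/9 units of Y
Opportunity cost of X for Country B = hours_X / hours_Y = 6/10 = 3/5 units of Y
Terms of trade must be between the two opportunity costs.
Range: 3/5 to 8/9

3/5 to 8/9


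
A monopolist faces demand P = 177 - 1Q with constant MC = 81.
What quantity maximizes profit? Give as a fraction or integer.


TR = P*Q = (177 - 1Q)Q = 177Q - 1Q^2
MR = dTR/dQ = 177 - 2Q
Set MR = MC:
177 - 2Q = 81
96 = 2Q
Q* = 96/2 = 48

48


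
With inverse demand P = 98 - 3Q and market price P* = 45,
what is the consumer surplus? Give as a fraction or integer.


Maximum willingness to pay (at Q=0): P_max = 98
Quantity demanded at P* = 45:
Q* = (98 - 45)/3 = 53/3
CS = (1/2) * Q* * (P_max - P*)
CS = (1/2) * 53/3 * (98 - 45)
CS = (1/2) * 53/3 * 53 = 2809/6

2809/6


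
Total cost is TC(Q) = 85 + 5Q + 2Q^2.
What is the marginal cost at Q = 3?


MC = dTC/dQ = 5 + 2*2*Q
At Q = 3:
MC = 5 + 4*3
MC = 5 + 12 = 17

17


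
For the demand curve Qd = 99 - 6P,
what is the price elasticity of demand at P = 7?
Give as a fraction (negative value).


dQ/dP = -6
At P = 7: Q = 99 - 6*7 = 57
E = (dQ/dP)(P/Q) = (-6)(7/57) = -14/19

-14/19


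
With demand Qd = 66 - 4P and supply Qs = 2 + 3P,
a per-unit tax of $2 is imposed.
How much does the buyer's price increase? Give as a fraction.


With a per-unit tax, the buyer's price increase depends on relative slopes.
Supply slope: d = 3, Demand slope: b = 4
Buyer's price increase = d * tax / (b + d)
= 3 * 2 / (4 + 3)
= 6 / 7 = 6/7

6/7


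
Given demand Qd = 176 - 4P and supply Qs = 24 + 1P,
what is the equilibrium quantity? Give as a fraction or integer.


First find equilibrium price:
176 - 4P = 24 + 1P
P* = 152/5 = 152/5
Then substitute into demand:
Q* = 176 - 4 * 152/5 = 272/5

272/5


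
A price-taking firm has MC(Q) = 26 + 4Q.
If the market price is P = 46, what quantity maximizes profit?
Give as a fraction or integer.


In perfect competition, profit is maximized where P = MC.
46 = 26 + 4Q
20 = 4Q
Q* = 20/4 = 5

5


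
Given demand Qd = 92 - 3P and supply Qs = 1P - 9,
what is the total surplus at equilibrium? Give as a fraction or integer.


Find equilibrium: 92 - 3P = 1P - 9
92 + 9 = 4P
P* = 101/4 = 101/4
Q* = 1*101/4 - 9 = 65/4
Inverse demand: P = 92/3 - Q/3, so P_max = 92/3
Inverse supply: P = 9 + Q/1, so P_min = 9
CS = (1/2) * 65/4 * (92/3 - 101/4) = 4225/96
PS = (1/2) * 65/4 * (101/4 - 9) = 4225/32
TS = CS + PS = 4225/96 + 4225/32 = 4225/24

4225/24


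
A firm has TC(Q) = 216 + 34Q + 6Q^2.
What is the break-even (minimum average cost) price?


AC(Q) = 216/Q + 34 + 6Q
To minimize: dAC/dQ = -216/Q^2 + 6 = 0
Q^2 = 216/6 = 36
Q* = 6
Min AC = 216/6 + 34 + 6*6
Min AC = 36 + 34 + 36 = 106

106


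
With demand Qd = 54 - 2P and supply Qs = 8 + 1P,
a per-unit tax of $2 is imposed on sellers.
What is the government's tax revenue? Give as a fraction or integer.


With tax on sellers, new supply: Qs' = 8 + 1(P - 2)
= 6 + 1P
New equilibrium quantity:
Q_new = 22
Tax revenue = tax * Q_new = 2 * 22 = 44

44


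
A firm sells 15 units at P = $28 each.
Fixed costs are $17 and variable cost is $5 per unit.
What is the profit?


Total Revenue = P * Q = 28 * 15 = $420
Total Cost = FC + VC*Q = 17 + 5*15 = $92
Profit = TR - TC = 420 - 92 = $328

$328


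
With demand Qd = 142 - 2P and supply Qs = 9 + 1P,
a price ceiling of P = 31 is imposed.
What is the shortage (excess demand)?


At P = 31:
Qd = 142 - 2*31 = 80
Qs = 9 + 1*31 = 40
Shortage = Qd - Qs = 80 - 40 = 40

40


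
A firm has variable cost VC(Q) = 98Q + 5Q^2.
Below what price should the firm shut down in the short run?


AVC(Q) = VC(Q)/Q = 98 + 5Q
AVC is increasing in Q, so minimum AVC is at Q -> 0+.
Min AVC = 98
The firm should shut down if P < 98.

98


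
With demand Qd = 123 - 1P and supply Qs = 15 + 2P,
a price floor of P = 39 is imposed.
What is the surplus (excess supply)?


At P = 39:
Qd = 123 - 1*39 = 84
Qs = 15 + 2*39 = 93
Surplus = Qs - Qd = 93 - 84 = 9

9


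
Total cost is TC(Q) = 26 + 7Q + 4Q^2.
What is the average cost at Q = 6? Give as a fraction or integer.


TC(6) = 26 + 7*6 + 4*6^2
TC(6) = 26 + 42 + 144 = 212
AC = TC/Q = 212/6 = 106/3

106/3


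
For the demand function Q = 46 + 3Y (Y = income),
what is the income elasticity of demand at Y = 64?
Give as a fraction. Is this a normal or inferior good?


dQ/dY = 3
At Y = 64: Q = 46 + 3*64 = 238
Ey = (dQ/dY)(Y/Q) = 3 * 64 / 238 = 96/119
Since Ey > 0, this is a normal good.

96/119 (normal good)


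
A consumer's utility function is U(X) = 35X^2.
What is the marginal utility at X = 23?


MU = dU/dX = 35*2*X^(2-1)
MU = 70*X^1
At X = 23:
MU = 70 * 23^1
MU = 70 * 23 = 1610

1610


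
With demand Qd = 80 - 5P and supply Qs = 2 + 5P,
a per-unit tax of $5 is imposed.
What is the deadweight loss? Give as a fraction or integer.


Pre-tax equilibrium quantity: Q* = 41
Post-tax equilibrium quantity: Q_tax = 57/2
Reduction in quantity: Q* - Q_tax = 25/2
DWL = (1/2) * tax * (Q* - Q_tax)
DWL = (1/2) * 5 * 25/2 = 125/4

125/4


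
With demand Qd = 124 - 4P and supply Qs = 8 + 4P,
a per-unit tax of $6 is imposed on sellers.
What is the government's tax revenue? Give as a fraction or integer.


With tax on sellers, new supply: Qs' = 8 + 4(P - 6)
= 4P - 16
New equilibrium quantity:
Q_new = 54
Tax revenue = tax * Q_new = 6 * 54 = 324

324


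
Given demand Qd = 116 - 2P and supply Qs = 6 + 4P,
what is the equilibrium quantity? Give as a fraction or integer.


First find equilibrium price:
116 - 2P = 6 + 4P
P* = 110/6 = 55/3
Then substitute into demand:
Q* = 116 - 2 * 55/3 = 238/3

238/3


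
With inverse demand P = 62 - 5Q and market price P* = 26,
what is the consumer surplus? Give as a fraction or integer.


Maximum willingness to pay (at Q=0): P_max = 62
Quantity demanded at P* = 26:
Q* = (62 - 26)/5 = 36/5
CS = (1/2) * Q* * (P_max - P*)
CS = (1/2) * 36/5 * (62 - 26)
CS = (1/2) * 36/5 * 36 = 648/5

648/5


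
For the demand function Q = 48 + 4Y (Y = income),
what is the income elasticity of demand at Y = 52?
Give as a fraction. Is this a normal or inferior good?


dQ/dY = 4
At Y = 52: Q = 48 + 4*52 = 256
Ey = (dQ/dY)(Y/Q) = 4 * 52 / 256 = 13/16
Since Ey > 0, this is a normal good.

13/16 (normal good)


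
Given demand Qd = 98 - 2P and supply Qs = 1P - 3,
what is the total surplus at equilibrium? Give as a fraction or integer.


Find equilibrium: 98 - 2P = 1P - 3
98 + 3 = 3P
P* = 101/3 = 101/3
Q* = 1*101/3 - 3 = 92/3
Inverse demand: P = 49 - Q/2, so P_max = 49
Inverse supply: P = 3 + Q/1, so P_min = 3
CS = (1/2) * 92/3 * (49 - 101/3) = 2116/9
PS = (1/2) * 92/3 * (101/3 - 3) = 4232/9
TS = CS + PS = 2116/9 + 4232/9 = 2116/3

2116/3


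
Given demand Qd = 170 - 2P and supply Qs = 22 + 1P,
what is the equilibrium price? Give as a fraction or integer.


At equilibrium, Qd = Qs.
170 - 2P = 22 + 1P
170 - 22 = 2P + 1P
148 = 3P
P* = 148/3 = 148/3

148/3


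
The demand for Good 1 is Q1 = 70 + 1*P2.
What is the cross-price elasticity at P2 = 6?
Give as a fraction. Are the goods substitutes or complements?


dQ1/dP2 = 1
At P2 = 6: Q1 = 70 + 1*6 = 76
Exy = (dQ1/dP2)(P2/Q1) = 1 * 6 / 76 = 3/38
Since Exy > 0, the goods are substitutes.

3/38 (substitutes)


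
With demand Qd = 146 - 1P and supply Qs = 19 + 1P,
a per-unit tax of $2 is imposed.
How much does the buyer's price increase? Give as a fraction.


With a per-unit tax, the buyer's price increase depends on relative slopes.
Supply slope: d = 1, Demand slope: b = 1
Buyer's price increase = d * tax / (b + d)
= 1 * 2 / (1 + 1)
= 2 / 2 = 1

1


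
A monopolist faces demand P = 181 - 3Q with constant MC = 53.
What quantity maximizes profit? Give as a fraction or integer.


TR = P*Q = (181 - 3Q)Q = 181Q - 3Q^2
MR = dTR/dQ = 181 - 6Q
Set MR = MC:
181 - 6Q = 53
128 = 6Q
Q* = 128/6 = 64/3

64/3


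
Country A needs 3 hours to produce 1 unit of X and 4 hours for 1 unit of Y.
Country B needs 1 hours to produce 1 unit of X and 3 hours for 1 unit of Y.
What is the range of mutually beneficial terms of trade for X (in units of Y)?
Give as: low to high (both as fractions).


Opportunity cost of X for Country A = hours_X / hours_Y = 3/4 = 3/4 units of Y
Opportunity cost of X for Country B = hours_X / hours_Y = 1/3 = 1/3 units of Y
Terms of trade must be between the two opportunity costs.
Range: 1/3 to 3/4

1/3 to 3/4


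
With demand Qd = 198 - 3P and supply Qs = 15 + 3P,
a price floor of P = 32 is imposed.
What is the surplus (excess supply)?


At P = 32:
Qd = 198 - 3*32 = 102
Qs = 15 + 3*32 = 111
Surplus = Qs - Qd = 111 - 102 = 9

9


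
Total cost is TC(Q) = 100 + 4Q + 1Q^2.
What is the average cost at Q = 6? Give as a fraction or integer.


TC(6) = 100 + 4*6 + 1*6^2
TC(6) = 100 + 24 + 36 = 160
AC = TC/Q = 160/6 = 80/3

80/3


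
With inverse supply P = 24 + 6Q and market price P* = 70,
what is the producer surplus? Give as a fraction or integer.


Minimum supply price (at Q=0): P_min = 24
Quantity supplied at P* = 70:
Q* = (70 - 24)/6 = 23/3
PS = (1/2) * Q* * (P* - P_min)
PS = (1/2) * 23/3 * (70 - 24)
PS = (1/2) * 23/3 * 46 = 529/3

529/3


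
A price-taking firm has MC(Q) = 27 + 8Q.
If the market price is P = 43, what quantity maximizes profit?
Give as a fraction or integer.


In perfect competition, profit is maximized where P = MC.
43 = 27 + 8Q
16 = 8Q
Q* = 16/8 = 2

2


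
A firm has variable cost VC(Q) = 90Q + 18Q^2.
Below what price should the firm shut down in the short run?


AVC(Q) = VC(Q)/Q = 90 + 18Q
AVC is increasing in Q, so minimum AVC is at Q -> 0+.
Min AVC = 90
The firm should shut down if P < 90.

90


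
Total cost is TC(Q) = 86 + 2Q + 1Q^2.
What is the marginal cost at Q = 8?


MC = dTC/dQ = 2 + 2*1*Q
At Q = 8:
MC = 2 + 2*8
MC = 2 + 16 = 18

18


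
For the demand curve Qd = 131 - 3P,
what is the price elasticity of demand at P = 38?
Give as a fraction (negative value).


dQ/dP = -3
At P = 38: Q = 131 - 3*38 = 17
E = (dQ/dP)(P/Q) = (-3)(38/17) = -114/17

-114/17


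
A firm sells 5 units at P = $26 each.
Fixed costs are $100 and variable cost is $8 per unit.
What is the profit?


Total Revenue = P * Q = 26 * 5 = $130
Total Cost = FC + VC*Q = 100 + 8*5 = $140
Profit = TR - TC = 130 - 140 = $-10

$-10


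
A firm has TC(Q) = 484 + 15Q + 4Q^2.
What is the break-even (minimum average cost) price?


AC(Q) = 484/Q + 15 + 4Q
To minimize: dAC/dQ = -484/Q^2 + 4 = 0
Q^2 = 484/4 = 121
Q* = 11
Min AC = 484/11 + 15 + 4*11
Min AC = 44 + 15 + 44 = 103

103


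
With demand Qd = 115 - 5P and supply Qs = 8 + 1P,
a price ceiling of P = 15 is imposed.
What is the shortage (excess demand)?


At P = 15:
Qd = 115 - 5*15 = 40
Qs = 8 + 1*15 = 23
Shortage = Qd - Qs = 40 - 23 = 17

17


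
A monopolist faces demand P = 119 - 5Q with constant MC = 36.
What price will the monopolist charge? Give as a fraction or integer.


MR = 119 - 10Q
Set MR = MC: 119 - 10Q = 36
Q* = 83/10
Substitute into demand:
P* = 119 - 5*83/10 = 155/2

155/2


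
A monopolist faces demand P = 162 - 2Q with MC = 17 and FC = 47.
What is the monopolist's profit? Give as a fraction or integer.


MR = MC: 162 - 4Q = 17
Q* = 145/4
P* = 162 - 2*145/4 = 179/2
Profit = (P* - MC)*Q* - FC
= (179/2 - 17)*145/4 - 47
= 145/2*145/4 - 47
= 21025/8 - 47 = 20649/8

20649/8


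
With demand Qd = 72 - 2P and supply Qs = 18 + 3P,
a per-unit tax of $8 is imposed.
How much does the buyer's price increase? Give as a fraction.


With a per-unit tax, the buyer's price increase depends on relative slopes.
Supply slope: d = 3, Demand slope: b = 2
Buyer's price increase = d * tax / (b + d)
= 3 * 8 / (2 + 3)
= 24 / 5 = 24/5

24/5


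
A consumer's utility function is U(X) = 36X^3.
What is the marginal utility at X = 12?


MU = dU/dX = 36*3*X^(3-1)
MU = 108*X^2
At X = 12:
MU = 108 * 12^2
MU = 108 * 144 = 15552

15552


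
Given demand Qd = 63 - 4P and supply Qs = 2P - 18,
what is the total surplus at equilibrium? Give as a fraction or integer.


Find equilibrium: 63 - 4P = 2P - 18
63 + 18 = 6P
P* = 81/6 = 27/2
Q* = 2*27/2 - 18 = 9
Inverse demand: P = 63/4 - Q/4, so P_max = 63/4
Inverse supply: P = 9 + Q/2, so P_min = 9
CS = (1/2) * 9 * (63/4 - 27/2) = 81/8
PS = (1/2) * 9 * (27/2 - 9) = 81/4
TS = CS + PS = 81/8 + 81/4 = 243/8

243/8


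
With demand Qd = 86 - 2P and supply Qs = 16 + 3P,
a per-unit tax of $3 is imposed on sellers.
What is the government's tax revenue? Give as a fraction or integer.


With tax on sellers, new supply: Qs' = 16 + 3(P - 3)
= 7 + 3P
New equilibrium quantity:
Q_new = 272/5
Tax revenue = tax * Q_new = 3 * 272/5 = 816/5

816/5


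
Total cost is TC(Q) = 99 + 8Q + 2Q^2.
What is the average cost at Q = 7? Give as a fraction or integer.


TC(7) = 99 + 8*7 + 2*7^2
TC(7) = 99 + 56 + 98 = 253
AC = TC/Q = 253/7 = 253/7

253/7


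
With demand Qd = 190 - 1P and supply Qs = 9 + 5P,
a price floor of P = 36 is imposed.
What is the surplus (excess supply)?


At P = 36:
Qd = 190 - 1*36 = 154
Qs = 9 + 5*36 = 189
Surplus = Qs - Qd = 189 - 154 = 35

35


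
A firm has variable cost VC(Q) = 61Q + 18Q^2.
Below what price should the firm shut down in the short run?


AVC(Q) = VC(Q)/Q = 61 + 18Q
AVC is increasing in Q, so minimum AVC is at Q -> 0+.
Min AVC = 61
The firm should shut down if P < 61.

61


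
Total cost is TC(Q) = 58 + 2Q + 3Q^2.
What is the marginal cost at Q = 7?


MC = dTC/dQ = 2 + 2*3*Q
At Q = 7:
MC = 2 + 6*7
MC = 2 + 42 = 44

44


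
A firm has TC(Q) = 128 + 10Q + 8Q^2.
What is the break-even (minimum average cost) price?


AC(Q) = 128/Q + 10 + 8Q
To minimize: dAC/dQ = -128/Q^2 + 8 = 0
Q^2 = 128/8 = 16
Q* = 4
Min AC = 128/4 + 10 + 8*4
Min AC = 32 + 10 + 32 = 74

74


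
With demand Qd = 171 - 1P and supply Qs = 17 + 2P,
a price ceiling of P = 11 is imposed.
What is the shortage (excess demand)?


At P = 11:
Qd = 171 - 1*11 = 160
Qs = 17 + 2*11 = 39
Shortage = Qd - Qs = 160 - 39 = 121

121


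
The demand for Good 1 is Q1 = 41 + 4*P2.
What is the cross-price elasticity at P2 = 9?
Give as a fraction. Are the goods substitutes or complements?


dQ1/dP2 = 4
At P2 = 9: Q1 = 41 + 4*9 = 77
Exy = (dQ1/dP2)(P2/Q1) = 4 * 9 / 77 = 36/77
Since Exy > 0, the goods are substitutes.

36/77 (substitutes)


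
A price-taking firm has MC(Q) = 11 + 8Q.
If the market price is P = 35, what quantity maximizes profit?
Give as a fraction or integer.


In perfect competition, profit is maximized where P = MC.
35 = 11 + 8Q
24 = 8Q
Q* = 24/8 = 3

3


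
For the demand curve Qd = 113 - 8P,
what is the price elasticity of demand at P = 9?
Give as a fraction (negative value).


dQ/dP = -8
At P = 9: Q = 113 - 8*9 = 41
E = (dQ/dP)(P/Q) = (-8)(9/41) = -72/41

-72/41


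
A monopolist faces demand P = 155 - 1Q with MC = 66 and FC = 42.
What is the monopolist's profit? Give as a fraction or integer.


MR = MC: 155 - 2Q = 66
Q* = 89/2
P* = 155 - 1*89/2 = 221/2
Profit = (P* - MC)*Q* - FC
= (221/2 - 66)*89/2 - 42
= 89/2*89/2 - 42
= 7921/4 - 42 = 7753/4

7753/4


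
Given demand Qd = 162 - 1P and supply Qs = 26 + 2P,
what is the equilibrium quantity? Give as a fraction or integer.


First find equilibrium price:
162 - 1P = 26 + 2P
P* = 136/3 = 136/3
Then substitute into demand:
Q* = 162 - 1 * 136/3 = 350/3

350/3


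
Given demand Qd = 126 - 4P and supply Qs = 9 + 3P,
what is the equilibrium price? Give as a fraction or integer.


At equilibrium, Qd = Qs.
126 - 4P = 9 + 3P
126 - 9 = 4P + 3P
117 = 7P
P* = 117/7 = 117/7

117/7


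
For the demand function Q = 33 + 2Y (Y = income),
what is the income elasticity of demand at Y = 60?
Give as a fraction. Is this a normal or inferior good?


dQ/dY = 2
At Y = 60: Q = 33 + 2*60 = 153
Ey = (dQ/dY)(Y/Q) = 2 * 60 / 153 = 40/51
Since Ey > 0, this is a normal good.

40/51 (normal good)


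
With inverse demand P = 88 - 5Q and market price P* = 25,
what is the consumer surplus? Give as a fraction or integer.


Maximum willingness to pay (at Q=0): P_max = 88
Quantity demanded at P* = 25:
Q* = (88 - 25)/5 = 63/5
CS = (1/2) * Q* * (P_max - P*)
CS = (1/2) * 63/5 * (88 - 25)
CS = (1/2) * 63/5 * 63 = 3969/10

3969/10


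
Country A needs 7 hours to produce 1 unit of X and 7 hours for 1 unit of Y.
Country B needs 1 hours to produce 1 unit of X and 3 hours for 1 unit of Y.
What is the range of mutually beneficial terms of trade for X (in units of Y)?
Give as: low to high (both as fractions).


Opportunity cost of X for Country A = hours_X / hours_Y = 7/7 = 1 units of Y
Opportunity cost of X for Country B = hours_X / hours_Y = 1/3 = 1/3 units of Y
Terms of trade must be between the two opportunity costs.
Range: 1/3 to 1

1/3 to 1


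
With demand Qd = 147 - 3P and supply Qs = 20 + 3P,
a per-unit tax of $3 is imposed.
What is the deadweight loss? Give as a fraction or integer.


Pre-tax equilibrium quantity: Q* = 167/2
Post-tax equilibrium quantity: Q_tax = 79
Reduction in quantity: Q* - Q_tax = 9/2
DWL = (1/2) * tax * (Q* - Q_tax)
DWL = (1/2) * 3 * 9/2 = 27/4

27/4


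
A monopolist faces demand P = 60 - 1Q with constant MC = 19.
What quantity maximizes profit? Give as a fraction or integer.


TR = P*Q = (60 - 1Q)Q = 60Q - 1Q^2
MR = dTR/dQ = 60 - 2Q
Set MR = MC:
60 - 2Q = 19
41 = 2Q
Q* = 41/2 = 41/2

41/2


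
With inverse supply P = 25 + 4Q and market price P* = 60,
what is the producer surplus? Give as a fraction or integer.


Minimum supply price (at Q=0): P_min = 25
Quantity supplied at P* = 60:
Q* = (60 - 25)/4 = 35/4
PS = (1/2) * Q* * (P* - P_min)
PS = (1/2) * 35/4 * (60 - 25)
PS = (1/2) * 35/4 * 35 = 1225/8

1225/8


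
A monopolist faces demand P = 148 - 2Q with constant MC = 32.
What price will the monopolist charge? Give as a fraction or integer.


MR = 148 - 4Q
Set MR = MC: 148 - 4Q = 32
Q* = 29
Substitute into demand:
P* = 148 - 2*29 = 90

90


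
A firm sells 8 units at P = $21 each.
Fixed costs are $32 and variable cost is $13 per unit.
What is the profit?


Total Revenue = P * Q = 21 * 8 = $168
Total Cost = FC + VC*Q = 32 + 13*8 = $136
Profit = TR - TC = 168 - 136 = $32

$32


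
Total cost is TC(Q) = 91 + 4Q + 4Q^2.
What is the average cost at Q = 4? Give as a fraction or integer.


TC(4) = 91 + 4*4 + 4*4^2
TC(4) = 91 + 16 + 64 = 171
AC = TC/Q = 171/4 = 171/4

171/4


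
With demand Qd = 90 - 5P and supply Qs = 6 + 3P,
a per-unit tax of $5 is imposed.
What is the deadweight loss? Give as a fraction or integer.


Pre-tax equilibrium quantity: Q* = 75/2
Post-tax equilibrium quantity: Q_tax = 225/8
Reduction in quantity: Q* - Q_tax = 75/8
DWL = (1/2) * tax * (Q* - Q_tax)
DWL = (1/2) * 5 * 75/8 = 375/16

375/16


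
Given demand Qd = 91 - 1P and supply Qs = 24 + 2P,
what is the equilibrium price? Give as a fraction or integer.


At equilibrium, Qd = Qs.
91 - 1P = 24 + 2P
91 - 24 = 1P + 2P
67 = 3P
P* = 67/3 = 67/3

67/3


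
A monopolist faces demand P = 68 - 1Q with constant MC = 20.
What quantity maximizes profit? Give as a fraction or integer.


TR = P*Q = (68 - 1Q)Q = 68Q - 1Q^2
MR = dTR/dQ = 68 - 2Q
Set MR = MC:
68 - 2Q = 20
48 = 2Q
Q* = 48/2 = 24

24


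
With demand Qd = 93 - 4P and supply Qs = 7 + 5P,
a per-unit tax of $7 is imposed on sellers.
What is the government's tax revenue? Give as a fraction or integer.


With tax on sellers, new supply: Qs' = 7 + 5(P - 7)
= 5P - 28
New equilibrium quantity:
Q_new = 353/9
Tax revenue = tax * Q_new = 7 * 353/9 = 2471/9

2471/9


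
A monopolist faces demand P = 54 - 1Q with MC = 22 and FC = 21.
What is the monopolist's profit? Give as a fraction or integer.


MR = MC: 54 - 2Q = 22
Q* = 16
P* = 54 - 1*16 = 38
Profit = (P* - MC)*Q* - FC
= (38 - 22)*16 - 21
= 16*16 - 21
= 256 - 21 = 235

235


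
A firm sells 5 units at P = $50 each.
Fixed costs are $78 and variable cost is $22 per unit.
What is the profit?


Total Revenue = P * Q = 50 * 5 = $250
Total Cost = FC + VC*Q = 78 + 22*5 = $188
Profit = TR - TC = 250 - 188 = $62

$62


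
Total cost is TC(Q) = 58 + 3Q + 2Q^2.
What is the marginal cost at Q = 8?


MC = dTC/dQ = 3 + 2*2*Q
At Q = 8:
MC = 3 + 4*8
MC = 3 + 32 = 35

35


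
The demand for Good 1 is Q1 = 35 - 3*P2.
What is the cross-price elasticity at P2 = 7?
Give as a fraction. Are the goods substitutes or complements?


dQ1/dP2 = -3
At P2 = 7: Q1 = 35 - 3*7 = 14
Exy = (dQ1/dP2)(P2/Q1) = -3 * 7 / 14 = -3/2
Since Exy < 0, the goods are complements.

-3/2 (complements)


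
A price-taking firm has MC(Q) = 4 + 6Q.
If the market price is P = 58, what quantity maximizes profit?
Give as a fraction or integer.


In perfect competition, profit is maximized where P = MC.
58 = 4 + 6Q
54 = 6Q
Q* = 54/6 = 9

9


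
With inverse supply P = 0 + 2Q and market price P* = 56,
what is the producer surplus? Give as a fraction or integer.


Minimum supply price (at Q=0): P_min = 0
Quantity supplied at P* = 56:
Q* = (56 - 0)/2 = 28
PS = (1/2) * Q* * (P* - P_min)
PS = (1/2) * 28 * (56 - 0)
PS = (1/2) * 28 * 56 = 784

784


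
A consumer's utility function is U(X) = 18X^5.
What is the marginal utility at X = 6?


MU = dU/dX = 18*5*X^(5-1)
MU = 90*X^4
At X = 6:
MU = 90 * 6^4
MU = 90 * 1296 = 116640

116640


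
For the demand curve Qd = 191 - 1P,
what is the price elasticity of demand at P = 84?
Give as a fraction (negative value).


dQ/dP = -1
At P = 84: Q = 191 - 1*84 = 107
E = (dQ/dP)(P/Q) = (-1)(84/107) = -84/107

-84/107


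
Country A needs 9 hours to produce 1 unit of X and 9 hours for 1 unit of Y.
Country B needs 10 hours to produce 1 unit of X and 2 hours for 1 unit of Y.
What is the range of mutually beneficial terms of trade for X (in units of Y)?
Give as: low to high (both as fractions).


Opportunity cost of X for Country A = hours_X / hours_Y = 9/9 = 1 units of Y
Opportunity cost of X for Country B = hours_X / hours_Y = 10/2 = 5 units of Y
Terms of trade must be between the two opportunity costs.
Range: 1 to 5

1 to 5


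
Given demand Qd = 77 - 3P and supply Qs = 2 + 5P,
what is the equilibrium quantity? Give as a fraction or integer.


First find equilibrium price:
77 - 3P = 2 + 5P
P* = 75/8 = 75/8
Then substitute into demand:
Q* = 77 - 3 * 75/8 = 391/8

391/8


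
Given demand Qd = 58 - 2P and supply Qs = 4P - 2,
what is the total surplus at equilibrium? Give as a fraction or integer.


Find equilibrium: 58 - 2P = 4P - 2
58 + 2 = 6P
P* = 60/6 = 10
Q* = 4*10 - 2 = 38
Inverse demand: P = 29 - Q/2, so P_max = 29
Inverse supply: P = 1/2 + Q/4, so P_min = 1/2
CS = (1/2) * 38 * (29 - 10) = 361
PS = (1/2) * 38 * (10 - 1/2) = 361/2
TS = CS + PS = 361 + 361/2 = 1083/2

1083/2


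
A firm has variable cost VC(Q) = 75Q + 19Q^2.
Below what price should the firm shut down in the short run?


AVC(Q) = VC(Q)/Q = 75 + 19Q
AVC is increasing in Q, so minimum AVC is at Q -> 0+.
Min AVC = 75
The firm should shut down if P < 75.

75


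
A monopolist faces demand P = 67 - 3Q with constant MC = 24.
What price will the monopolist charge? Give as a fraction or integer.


MR = 67 - 6Q
Set MR = MC: 67 - 6Q = 24
Q* = 43/6
Substitute into demand:
P* = 67 - 3*43/6 = 91/2

91/2


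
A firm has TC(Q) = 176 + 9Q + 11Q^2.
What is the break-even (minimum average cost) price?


AC(Q) = 176/Q + 9 + 11Q
To minimize: dAC/dQ = -176/Q^2 + 11 = 0
Q^2 = 176/11 = 16
Q* = 4
Min AC = 176/4 + 9 + 11*4
Min AC = 44 + 9 + 44 = 97

97


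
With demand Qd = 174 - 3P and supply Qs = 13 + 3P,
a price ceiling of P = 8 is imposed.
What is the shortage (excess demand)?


At P = 8:
Qd = 174 - 3*8 = 150
Qs = 13 + 3*8 = 37
Shortage = Qd - Qs = 150 - 37 = 113

113
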